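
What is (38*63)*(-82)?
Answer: -196308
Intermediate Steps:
(38*63)*(-82) = 2394*(-82) = -196308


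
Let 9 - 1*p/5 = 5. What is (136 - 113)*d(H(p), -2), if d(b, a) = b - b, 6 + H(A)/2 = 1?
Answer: 0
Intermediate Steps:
p = 20 (p = 45 - 5*5 = 45 - 25 = 20)
H(A) = -10 (H(A) = -12 + 2*1 = -12 + 2 = -10)
d(b, a) = 0
(136 - 113)*d(H(p), -2) = (136 - 113)*0 = 23*0 = 0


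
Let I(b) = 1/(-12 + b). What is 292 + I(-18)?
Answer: 8759/30 ≈ 291.97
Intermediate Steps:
292 + I(-18) = 292 + 1/(-12 - 18) = 292 + 1/(-30) = 292 - 1/30 = 8759/30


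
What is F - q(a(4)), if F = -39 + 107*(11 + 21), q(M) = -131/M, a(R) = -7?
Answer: 23564/7 ≈ 3366.3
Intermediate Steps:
F = 3385 (F = -39 + 107*32 = -39 + 3424 = 3385)
F - q(a(4)) = 3385 - (-131)/(-7) = 3385 - (-131)*(-1)/7 = 3385 - 1*131/7 = 3385 - 131/7 = 23564/7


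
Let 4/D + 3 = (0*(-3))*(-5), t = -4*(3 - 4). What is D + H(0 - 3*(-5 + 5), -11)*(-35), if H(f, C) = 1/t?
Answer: -121/12 ≈ -10.083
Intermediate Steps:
t = 4 (t = -4*(-1) = 4)
D = -4/3 (D = 4/(-3 + (0*(-3))*(-5)) = 4/(-3 + 0*(-5)) = 4/(-3 + 0) = 4/(-3) = 4*(-⅓) = -4/3 ≈ -1.3333)
H(f, C) = ¼ (H(f, C) = 1/4 = ¼)
D + H(0 - 3*(-5 + 5), -11)*(-35) = -4/3 + (¼)*(-35) = -4/3 - 35/4 = -121/12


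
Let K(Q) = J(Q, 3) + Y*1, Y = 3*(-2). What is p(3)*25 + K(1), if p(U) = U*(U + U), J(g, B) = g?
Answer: 445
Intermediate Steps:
Y = -6
p(U) = 2*U² (p(U) = U*(2*U) = 2*U²)
K(Q) = -6 + Q (K(Q) = Q - 6*1 = Q - 6 = -6 + Q)
p(3)*25 + K(1) = (2*3²)*25 + (-6 + 1) = (2*9)*25 - 5 = 18*25 - 5 = 450 - 5 = 445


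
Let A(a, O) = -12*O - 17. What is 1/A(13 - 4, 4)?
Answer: -1/65 ≈ -0.015385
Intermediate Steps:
A(a, O) = -17 - 12*O
1/A(13 - 4, 4) = 1/(-17 - 12*4) = 1/(-17 - 48) = 1/(-65) = -1/65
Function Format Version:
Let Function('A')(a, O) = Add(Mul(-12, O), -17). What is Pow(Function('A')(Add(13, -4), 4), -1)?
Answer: Rational(-1, 65) ≈ -0.015385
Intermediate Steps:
Function('A')(a, O) = Add(-17, Mul(-12, O))
Pow(Function('A')(Add(13, -4), 4), -1) = Pow(Add(-17, Mul(-12, 4)), -1) = Pow(Add(-17, -48), -1) = Pow(-65, -1) = Rational(-1, 65)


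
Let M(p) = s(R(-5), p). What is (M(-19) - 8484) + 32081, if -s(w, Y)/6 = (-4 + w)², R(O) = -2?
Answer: 23381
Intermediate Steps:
s(w, Y) = -6*(-4 + w)²
M(p) = -216 (M(p) = -6*(-4 - 2)² = -6*(-6)² = -6*36 = -216)
(M(-19) - 8484) + 32081 = (-216 - 8484) + 32081 = -8700 + 32081 = 23381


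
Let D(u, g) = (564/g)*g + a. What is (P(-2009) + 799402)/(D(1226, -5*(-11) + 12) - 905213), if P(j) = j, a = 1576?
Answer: -797393/903073 ≈ -0.88298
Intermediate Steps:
D(u, g) = 2140 (D(u, g) = (564/g)*g + 1576 = 564 + 1576 = 2140)
(P(-2009) + 799402)/(D(1226, -5*(-11) + 12) - 905213) = (-2009 + 799402)/(2140 - 905213) = 797393/(-903073) = 797393*(-1/903073) = -797393/903073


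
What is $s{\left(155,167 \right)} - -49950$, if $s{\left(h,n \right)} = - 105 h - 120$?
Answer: $33555$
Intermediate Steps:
$s{\left(h,n \right)} = -120 - 105 h$
$s{\left(155,167 \right)} - -49950 = \left(-120 - 16275\right) - -49950 = \left(-120 - 16275\right) + 49950 = -16395 + 49950 = 33555$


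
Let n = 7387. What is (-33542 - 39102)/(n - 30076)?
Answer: 72644/22689 ≈ 3.2017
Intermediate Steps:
(-33542 - 39102)/(n - 30076) = (-33542 - 39102)/(7387 - 30076) = -72644/(-22689) = -72644*(-1/22689) = 72644/22689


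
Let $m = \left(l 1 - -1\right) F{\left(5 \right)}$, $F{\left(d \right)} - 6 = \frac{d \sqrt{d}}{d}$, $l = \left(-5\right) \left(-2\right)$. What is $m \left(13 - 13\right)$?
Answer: $0$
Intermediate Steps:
$l = 10$
$F{\left(d \right)} = 6 + \sqrt{d}$ ($F{\left(d \right)} = 6 + \frac{d \sqrt{d}}{d} = 6 + \frac{d^{\frac{3}{2}}}{d} = 6 + \sqrt{d}$)
$m = 66 + 11 \sqrt{5}$ ($m = \left(10 \cdot 1 - -1\right) \left(6 + \sqrt{5}\right) = \left(10 + 1\right) \left(6 + \sqrt{5}\right) = 11 \left(6 + \sqrt{5}\right) = 66 + 11 \sqrt{5} \approx 90.597$)
$m \left(13 - 13\right) = \left(66 + 11 \sqrt{5}\right) \left(13 - 13\right) = \left(66 + 11 \sqrt{5}\right) 0 = 0$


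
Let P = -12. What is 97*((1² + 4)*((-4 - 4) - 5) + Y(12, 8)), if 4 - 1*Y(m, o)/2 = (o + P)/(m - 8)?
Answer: -5335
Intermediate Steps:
Y(m, o) = 8 - 2*(-12 + o)/(-8 + m) (Y(m, o) = 8 - 2*(o - 12)/(m - 8) = 8 - 2*(-12 + o)/(-8 + m))
97*((1² + 4)*((-4 - 4) - 5) + Y(12, 8)) = 97*((1² + 4)*((-4 - 4) - 5) + 2*(-20 - 1*8 + 4*12)/(-8 + 12)) = 97*((1 + 4)*(-8 - 5) + 2*(-20 - 8 + 48)/4) = 97*(5*(-13) + 2*(¼)*20) = 97*(-65 + 10) = 97*(-55) = -5335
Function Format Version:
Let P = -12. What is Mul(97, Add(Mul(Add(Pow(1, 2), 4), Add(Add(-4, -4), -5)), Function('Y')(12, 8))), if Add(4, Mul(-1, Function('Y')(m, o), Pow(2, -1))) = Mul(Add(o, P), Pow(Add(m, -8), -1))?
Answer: -5335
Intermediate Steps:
Function('Y')(m, o) = Add(8, Mul(-2, Pow(Add(-8, m), -1), Add(-12, o))) (Function('Y')(m, o) = Add(8, Mul(-2, Mul(Add(o, -12), Pow(Add(m, -8), -1)))) = Add(8, Mul(-2, Mul(Add(-12, o), Pow(Add(-8, m), -1)))) = Add(8, Mul(-2, Mul(Pow(Add(-8, m), -1), Add(-12, o)))) = Add(8, Mul(-2, Pow(Add(-8, m), -1), Add(-12, o))))
Mul(97, Add(Mul(Add(Pow(1, 2), 4), Add(Add(-4, -4), -5)), Function('Y')(12, 8))) = Mul(97, Add(Mul(Add(Pow(1, 2), 4), Add(Add(-4, -4), -5)), Mul(2, Pow(Add(-8, 12), -1), Add(-20, Mul(-1, 8), Mul(4, 12))))) = Mul(97, Add(Mul(Add(1, 4), Add(-8, -5)), Mul(2, Pow(4, -1), Add(-20, -8, 48)))) = Mul(97, Add(Mul(5, -13), Mul(2, Rational(1, 4), 20))) = Mul(97, Add(-65, 10)) = Mul(97, -55) = -5335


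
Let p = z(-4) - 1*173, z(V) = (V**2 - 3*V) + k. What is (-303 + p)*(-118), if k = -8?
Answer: 53808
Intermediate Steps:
z(V) = -8 + V**2 - 3*V (z(V) = (V**2 - 3*V) - 8 = -8 + V**2 - 3*V)
p = -153 (p = (-8 + (-4)**2 - 3*(-4)) - 1*173 = (-8 + 16 + 12) - 173 = 20 - 173 = -153)
(-303 + p)*(-118) = (-303 - 153)*(-118) = -456*(-118) = 53808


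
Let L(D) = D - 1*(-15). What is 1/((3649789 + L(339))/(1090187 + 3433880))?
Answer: 4524067/3650143 ≈ 1.2394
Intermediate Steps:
L(D) = 15 + D (L(D) = D + 15 = 15 + D)
1/((3649789 + L(339))/(1090187 + 3433880)) = 1/((3649789 + (15 + 339))/(1090187 + 3433880)) = 1/((3649789 + 354)/4524067) = 1/(3650143*(1/4524067)) = 1/(3650143/4524067) = 4524067/3650143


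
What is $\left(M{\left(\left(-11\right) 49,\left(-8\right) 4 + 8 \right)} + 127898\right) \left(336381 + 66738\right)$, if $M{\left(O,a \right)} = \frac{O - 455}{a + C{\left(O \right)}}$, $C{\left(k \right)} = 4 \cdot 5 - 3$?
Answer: $51615356760$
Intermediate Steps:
$C{\left(k \right)} = 17$ ($C{\left(k \right)} = 20 - 3 = 17$)
$M{\left(O,a \right)} = \frac{-455 + O}{17 + a}$ ($M{\left(O,a \right)} = \frac{O - 455}{a + 17} = \frac{-455 + O}{17 + a}$)
$\left(M{\left(\left(-11\right) 49,\left(-8\right) 4 + 8 \right)} + 127898\right) \left(336381 + 66738\right) = \left(\frac{-455 - 539}{17 + \left(\left(-8\right) 4 + 8\right)} + 127898\right) \left(336381 + 66738\right) = \left(\frac{-455 - 539}{17 + \left(-32 + 8\right)} + 127898\right) 403119 = \left(\frac{1}{17 - 24} \left(-994\right) + 127898\right) 403119 = \left(\frac{1}{-7} \left(-994\right) + 127898\right) 403119 = \left(\left(- \frac{1}{7}\right) \left(-994\right) + 127898\right) 403119 = \left(142 + 127898\right) 403119 = 128040 \cdot 403119 = 51615356760$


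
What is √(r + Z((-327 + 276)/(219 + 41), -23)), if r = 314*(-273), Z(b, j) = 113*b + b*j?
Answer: I*√57960006/26 ≈ 292.81*I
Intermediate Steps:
r = -85722
√(r + Z((-327 + 276)/(219 + 41), -23)) = √(-85722 + ((-327 + 276)/(219 + 41))*(113 - 23)) = √(-85722 - 51/260*90) = √(-85722 - 459/26) = √(-2229231/26) = I*√57960006/26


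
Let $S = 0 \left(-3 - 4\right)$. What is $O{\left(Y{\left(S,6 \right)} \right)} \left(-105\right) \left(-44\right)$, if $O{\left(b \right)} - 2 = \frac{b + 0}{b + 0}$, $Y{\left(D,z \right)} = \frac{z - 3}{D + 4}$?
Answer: $13860$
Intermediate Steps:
$S = 0$ ($S = 0 \left(-7\right) = 0$)
$Y{\left(D,z \right)} = \frac{-3 + z}{4 + D}$
$O{\left(b \right)} = 3$ ($O{\left(b \right)} = 2 + \frac{b + 0}{b + 0} = 2 + \frac{b}{b} = 2 + 1 = 3$)
$O{\left(Y{\left(S,6 \right)} \right)} \left(-105\right) \left(-44\right) = 3 \left(-105\right) \left(-44\right) = \left(-315\right) \left(-44\right) = 13860$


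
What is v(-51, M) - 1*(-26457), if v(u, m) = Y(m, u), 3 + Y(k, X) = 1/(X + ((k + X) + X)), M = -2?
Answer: 4100369/155 ≈ 26454.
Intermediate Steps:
Y(k, X) = -3 + 1/(k + 3*X) (Y(k, X) = -3 + 1/(X + ((k + X) + X)) = -3 + 1/(X + ((X + k) + X)) = -3 + 1/(X + (k + 2*X)) = -3 + 1/(k + 3*X))
v(u, m) = (1 - 9*u - 3*m)/(m + 3*u)
v(-51, M) - 1*(-26457) = (1 - 9*(-51) - 3*(-2))/(-2 + 3*(-51)) - 1*(-26457) = (1 + 459 + 6)/(-2 - 153) + 26457 = 466/(-155) + 26457 = -1/155*466 + 26457 = -466/155 + 26457 = 4100369/155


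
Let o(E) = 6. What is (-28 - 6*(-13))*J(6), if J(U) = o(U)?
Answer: 300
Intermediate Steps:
J(U) = 6
(-28 - 6*(-13))*J(6) = (-28 - 6*(-13))*6 = (-28 + 78)*6 = 50*6 = 300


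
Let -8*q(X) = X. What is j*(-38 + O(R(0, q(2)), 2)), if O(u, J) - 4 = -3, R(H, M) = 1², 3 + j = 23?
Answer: -740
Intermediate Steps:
j = 20 (j = -3 + 23 = 20)
q(X) = -X/8
R(H, M) = 1
O(u, J) = 1 (O(u, J) = 4 - 3 = 1)
j*(-38 + O(R(0, q(2)), 2)) = 20*(-38 + 1) = 20*(-37) = -740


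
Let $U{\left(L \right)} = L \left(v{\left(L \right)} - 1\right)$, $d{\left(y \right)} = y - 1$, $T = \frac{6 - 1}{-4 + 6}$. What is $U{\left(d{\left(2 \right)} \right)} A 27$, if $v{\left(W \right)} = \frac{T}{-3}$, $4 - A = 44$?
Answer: $1980$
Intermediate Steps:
$T = \frac{5}{2} \approx 2.5$
$A = -40$ ($A = 4 - 44 = -40$)
$v{\left(W \right)} = - \frac{5}{6}$ ($v{\left(W \right)} = \frac{5}{2 \left(-3\right)} = \frac{5}{2} \left(- \frac{1}{3}\right) = - \frac{5}{6}$)
$d{\left(y \right)} = -1 + y$ ($d{\left(y \right)} = y - 1 = -1 + y$)
$U{\left(L \right)} = - \frac{11 L}{6}$ ($U{\left(L \right)} = L \left(- \frac{5}{6} - 1\right) = L \left(- \frac{11}{6}\right) = - \frac{11 L}{6}$)
$U{\left(d{\left(2 \right)} \right)} A 27 = - \frac{11 \left(-1 + 2\right)}{6} \left(-40\right) 27 = \left(- \frac{11}{6}\right) 1 \left(-40\right) 27 = \left(- \frac{11}{6}\right) \left(-40\right) 27 = \frac{220}{3} \cdot 27 = 1980$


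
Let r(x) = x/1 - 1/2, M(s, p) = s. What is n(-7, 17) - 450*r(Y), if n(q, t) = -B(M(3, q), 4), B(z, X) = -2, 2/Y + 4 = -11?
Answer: 287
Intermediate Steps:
Y = -2/15 (Y = 2/(-4 - 11) = 2/(-15) = 2*(-1/15) = -2/15 ≈ -0.13333)
r(x) = -½ + x (r(x) = x*1 - 1*½ = x - ½ = -½ + x)
n(q, t) = 2 (n(q, t) = -1*(-2) = 2)
n(-7, 17) - 450*r(Y) = 2 - 450*(-½ - 2/15) = 2 - 450*(-19/30) = 2 + 285 = 287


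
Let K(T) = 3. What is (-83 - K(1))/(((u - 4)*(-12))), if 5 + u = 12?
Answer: 43/18 ≈ 2.3889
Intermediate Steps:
u = 7 (u = -5 + 12 = 7)
(-83 - K(1))/(((u - 4)*(-12))) = (-83 - 1*3)/(((7 - 4)*(-12))) = (-83 - 3)/((3*(-12))) = -86/(-36) = -86*(-1/36) = 43/18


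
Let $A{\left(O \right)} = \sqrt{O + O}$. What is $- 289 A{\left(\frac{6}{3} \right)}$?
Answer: $-578$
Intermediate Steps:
$A{\left(O \right)} = \sqrt{2} \sqrt{O}$ ($A{\left(O \right)} = \sqrt{2 O} = \sqrt{2} \sqrt{O}$)
$- 289 A{\left(\frac{6}{3} \right)} = - 289 \sqrt{2} \sqrt{\frac{6}{3}} = - 289 \sqrt{2} \sqrt{6 \cdot \frac{1}{3}} = - 289 \sqrt{2} \sqrt{2} = \left(-289\right) 2 = -578$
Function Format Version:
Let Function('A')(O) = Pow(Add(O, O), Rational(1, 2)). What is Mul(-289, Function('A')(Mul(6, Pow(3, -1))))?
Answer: -578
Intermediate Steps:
Function('A')(O) = Mul(Pow(2, Rational(1, 2)), Pow(O, Rational(1, 2))) (Function('A')(O) = Pow(Mul(2, O), Rational(1, 2)) = Mul(Pow(2, Rational(1, 2)), Pow(O, Rational(1, 2))))
Mul(-289, Function('A')(Mul(6, Pow(3, -1)))) = Mul(-289, Mul(Pow(2, Rational(1, 2)), Pow(Mul(6, Pow(3, -1)), Rational(1, 2)))) = Mul(-289, Mul(Pow(2, Rational(1, 2)), Pow(Mul(6, Rational(1, 3)), Rational(1, 2)))) = Mul(-289, Mul(Pow(2, Rational(1, 2)), Pow(2, Rational(1, 2)))) = Mul(-289, 2) = -578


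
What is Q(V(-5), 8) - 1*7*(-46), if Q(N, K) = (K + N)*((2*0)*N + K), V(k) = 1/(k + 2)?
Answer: 1150/3 ≈ 383.33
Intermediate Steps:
V(k) = 1/(2 + k)
Q(N, K) = K*(K + N) (Q(N, K) = (K + N)*(0*N + K) = (K + N)*(0 + K) = (K + N)*K = K*(K + N))
Q(V(-5), 8) - 1*7*(-46) = 8*(8 + 1/(2 - 5)) - 1*7*(-46) = 8*(8 + 1/(-3)) - 7*(-46) = 8*(8 - ⅓) + 322 = 8*(23/3) + 322 = 184/3 + 322 = 1150/3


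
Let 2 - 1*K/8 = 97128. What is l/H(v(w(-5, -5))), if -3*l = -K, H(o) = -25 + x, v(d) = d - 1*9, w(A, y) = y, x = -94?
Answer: 777008/357 ≈ 2176.5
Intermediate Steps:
K = -777008 (K = 16 - 8*97128 = 16 - 777024 = -777008)
v(d) = -9 + d (v(d) = d - 9 = -9 + d)
H(o) = -119 (H(o) = -25 - 94 = -119)
l = -777008/3 (l = -(-1)*(-777008)/3 = -⅓*777008 = -777008/3 ≈ -2.5900e+5)
l/H(v(w(-5, -5))) = -777008/3/(-119) = -777008/3*(-1/119) = 777008/357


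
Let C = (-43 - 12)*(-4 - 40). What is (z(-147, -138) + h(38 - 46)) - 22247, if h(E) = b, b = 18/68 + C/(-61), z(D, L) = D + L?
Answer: -46813099/2074 ≈ -22571.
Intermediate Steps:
C = 2420 (C = -55*(-44) = 2420)
b = -81731/2074 (b = 18/68 + 2420/(-61) = 18*(1/68) + 2420*(-1/61) = 9/34 - 2420/61 = -81731/2074 ≈ -39.407)
h(E) = -81731/2074
(z(-147, -138) + h(38 - 46)) - 22247 = ((-147 - 138) - 81731/2074) - 22247 = (-285 - 81731/2074) - 22247 = -672821/2074 - 22247 = -46813099/2074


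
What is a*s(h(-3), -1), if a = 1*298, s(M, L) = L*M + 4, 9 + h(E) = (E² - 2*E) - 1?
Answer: -298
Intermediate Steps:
h(E) = -10 + E² - 2*E (h(E) = -9 + ((E² - 2*E) - 1) = -9 + (-1 + E² - 2*E) = -10 + E² - 2*E)
s(M, L) = 4 + L*M
a = 298
a*s(h(-3), -1) = 298*(4 - (-10 + (-3)² - 2*(-3))) = 298*(4 - (-10 + 9 + 6)) = 298*(4 - 1*5) = 298*(4 - 5) = 298*(-1) = -298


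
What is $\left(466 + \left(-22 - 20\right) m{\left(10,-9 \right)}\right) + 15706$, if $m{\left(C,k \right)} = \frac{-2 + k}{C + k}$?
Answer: $16634$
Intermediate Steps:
$m{\left(C,k \right)} = \frac{-2 + k}{C + k}$
$\left(466 + \left(-22 - 20\right) m{\left(10,-9 \right)}\right) + 15706 = \left(466 + \left(-22 - 20\right) \frac{-2 - 9}{10 - 9}\right) + 15706 = \left(466 - 42 \cdot 1^{-1} \left(-11\right)\right) + 15706 = \left(466 - 42 \cdot 1 \left(-11\right)\right) + 15706 = \left(466 - -462\right) + 15706 = \left(466 + 462\right) + 15706 = 928 + 15706 = 16634$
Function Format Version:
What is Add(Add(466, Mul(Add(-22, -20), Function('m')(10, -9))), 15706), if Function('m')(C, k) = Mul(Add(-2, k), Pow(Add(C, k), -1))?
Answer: 16634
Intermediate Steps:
Function('m')(C, k) = Mul(Pow(Add(C, k), -1), Add(-2, k))
Add(Add(466, Mul(Add(-22, -20), Function('m')(10, -9))), 15706) = Add(Add(466, Mul(Add(-22, -20), Mul(Pow(Add(10, -9), -1), Add(-2, -9)))), 15706) = Add(Add(466, Mul(-42, Mul(Pow(1, -1), -11))), 15706) = Add(Add(466, Mul(-42, Mul(1, -11))), 15706) = Add(Add(466, Mul(-42, -11)), 15706) = Add(Add(466, 462), 15706) = Add(928, 15706) = 16634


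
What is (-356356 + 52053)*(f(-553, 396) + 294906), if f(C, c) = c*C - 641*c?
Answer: 54140981154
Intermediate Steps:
f(C, c) = -641*c + C*c (f(C, c) = C*c - 641*c = -641*c + C*c)
(-356356 + 52053)*(f(-553, 396) + 294906) = (-356356 + 52053)*(396*(-641 - 553) + 294906) = -304303*(396*(-1194) + 294906) = -304303*(-472824 + 294906) = -304303*(-177918) = 54140981154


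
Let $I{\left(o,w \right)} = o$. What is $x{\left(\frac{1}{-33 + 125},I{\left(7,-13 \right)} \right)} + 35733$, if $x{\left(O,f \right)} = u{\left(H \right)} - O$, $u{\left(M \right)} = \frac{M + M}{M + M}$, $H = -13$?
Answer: $\frac{3287527}{92} \approx 35734.0$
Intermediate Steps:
$u{\left(M \right)} = 1$ ($u{\left(M \right)} = \frac{2 M}{2 M} = 2 M \frac{1}{2 M} = 1$)
$x{\left(O,f \right)} = 1 - O$
$x{\left(\frac{1}{-33 + 125},I{\left(7,-13 \right)} \right)} + 35733 = \left(1 - \frac{1}{-33 + 125}\right) + 35733 = \left(1 - \frac{1}{92}\right) + 35733 = \frac{91}{92} + 35733 = \frac{3287527}{92}$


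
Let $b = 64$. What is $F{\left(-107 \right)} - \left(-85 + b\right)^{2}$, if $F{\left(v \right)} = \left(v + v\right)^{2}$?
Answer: $45355$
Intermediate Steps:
$F{\left(v \right)} = 4 v^{2}$ ($F{\left(v \right)} = \left(2 v\right)^{2} = 4 v^{2}$)
$F{\left(-107 \right)} - \left(-85 + b\right)^{2} = 4 \left(-107\right)^{2} - \left(-85 + 64\right)^{2} = 4 \cdot 11449 - \left(-21\right)^{2} = 45796 - 441 = 45355$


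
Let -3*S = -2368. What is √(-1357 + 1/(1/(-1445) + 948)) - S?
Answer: -2368/3 + I*√2546427084152262/1369859 ≈ -789.33 + 36.837*I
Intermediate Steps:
S = 2368/3 (S = -⅓*(-2368) = 2368/3 ≈ 789.33)
√(-1357 + 1/(1/(-1445) + 948)) - S = √(-1357 + 1/(1/(-1445) + 948)) - 1*2368/3 = √(-1357 + 1/(-1/1445 + 948)) - 2368/3 = √(-1357 + 1/(1369859/1445)) - 2368/3 = √(-1357 + 1445/1369859) - 2368/3 = √(-1858897218/1369859) - 2368/3 = I*√2546427084152262/1369859 - 2368/3 = -2368/3 + I*√2546427084152262/1369859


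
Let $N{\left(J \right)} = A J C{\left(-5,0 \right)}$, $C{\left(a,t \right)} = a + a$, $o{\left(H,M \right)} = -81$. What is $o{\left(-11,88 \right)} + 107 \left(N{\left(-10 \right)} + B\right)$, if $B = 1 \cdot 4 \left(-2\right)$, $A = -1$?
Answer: $-11637$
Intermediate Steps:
$C{\left(a,t \right)} = 2 a$
$B = -8$ ($B = 4 \left(-2\right) = -8$)
$N{\left(J \right)} = 10 J$ ($N{\left(J \right)} = - J 2 \left(-5\right) = - J \left(-10\right) = 10 J$)
$o{\left(-11,88 \right)} + 107 \left(N{\left(-10 \right)} + B\right) = -81 + 107 \left(10 \left(-10\right) - 8\right) = -81 + 107 \left(-100 - 8\right) = -81 + 107 \left(-108\right) = -81 - 11556 = -11637$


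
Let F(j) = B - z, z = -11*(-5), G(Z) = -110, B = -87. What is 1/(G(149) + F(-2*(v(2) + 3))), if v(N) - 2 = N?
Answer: -1/252 ≈ -0.0039683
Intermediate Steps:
v(N) = 2 + N
z = 55
F(j) = -142 (F(j) = -87 - 1*55 = -87 - 55 = -142)
1/(G(149) + F(-2*(v(2) + 3))) = 1/(-110 - 142) = 1/(-252) = -1/252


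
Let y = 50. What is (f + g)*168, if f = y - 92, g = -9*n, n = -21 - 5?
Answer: 32256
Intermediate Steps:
n = -26
g = 234 (g = -9*(-26) = 234)
f = -42 (f = 50 - 92 = -42)
(f + g)*168 = (-42 + 234)*168 = 192*168 = 32256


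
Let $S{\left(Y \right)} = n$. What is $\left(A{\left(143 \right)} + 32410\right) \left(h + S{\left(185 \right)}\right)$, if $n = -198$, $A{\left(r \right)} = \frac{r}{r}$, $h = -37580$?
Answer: $-1224422758$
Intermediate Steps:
$A{\left(r \right)} = 1$
$S{\left(Y \right)} = -198$
$\left(A{\left(143 \right)} + 32410\right) \left(h + S{\left(185 \right)}\right) = \left(1 + 32410\right) \left(-37580 - 198\right) = 32411 \left(-37778\right) = -1224422758$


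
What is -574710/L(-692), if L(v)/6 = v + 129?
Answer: 95785/563 ≈ 170.13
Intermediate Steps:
L(v) = 774 + 6*v (L(v) = 6*(v + 129) = 6*(129 + v) = 774 + 6*v)
-574710/L(-692) = -574710/(774 + 6*(-692)) = -574710/(774 - 4152) = -574710/(-3378) = -574710*(-1/3378) = 95785/563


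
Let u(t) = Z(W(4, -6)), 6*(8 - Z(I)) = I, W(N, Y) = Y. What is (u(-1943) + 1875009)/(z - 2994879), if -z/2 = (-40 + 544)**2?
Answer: -625006/1167637 ≈ -0.53527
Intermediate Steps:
z = -508032 (z = -2*(-40 + 544)**2 = -2*504**2 = -2*254016 = -508032)
Z(I) = 8 - I/6
u(t) = 9 (u(t) = 8 - 1/6*(-6) = 8 + 1 = 9)
(u(-1943) + 1875009)/(z - 2994879) = (9 + 1875009)/(-508032 - 2994879) = 1875018/(-3502911) = 1875018*(-1/3502911) = -625006/1167637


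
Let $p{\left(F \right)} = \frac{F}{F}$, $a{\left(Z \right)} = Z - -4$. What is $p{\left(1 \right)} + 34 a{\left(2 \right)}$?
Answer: $205$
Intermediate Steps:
$a{\left(Z \right)} = 4 + Z$ ($a{\left(Z \right)} = Z + 4 = 4 + Z$)
$p{\left(F \right)} = 1$
$p{\left(1 \right)} + 34 a{\left(2 \right)} = 1 + 34 \left(4 + 2\right) = 1 + 34 \cdot 6 = 1 + 204 = 205$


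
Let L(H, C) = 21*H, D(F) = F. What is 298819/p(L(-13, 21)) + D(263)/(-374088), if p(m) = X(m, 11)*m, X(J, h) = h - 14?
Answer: 220482025/604296 ≈ 364.86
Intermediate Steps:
X(J, h) = -14 + h
p(m) = -3*m (p(m) = (-14 + 11)*m = -3*m)
298819/p(L(-13, 21)) + D(263)/(-374088) = 298819/((-63*(-13))) + 263/(-374088) = 298819/((-3*(-273))) + 263*(-1/374088) = 298819/819 - 263/374088 = 220482025/604296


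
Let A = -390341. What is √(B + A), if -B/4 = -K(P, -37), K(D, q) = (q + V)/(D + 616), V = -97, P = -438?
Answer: I*√3091914913/89 ≈ 624.78*I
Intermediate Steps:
K(D, q) = (-97 + q)/(616 + D) (K(D, q) = (q - 97)/(D + 616) = (-97 + q)/(616 + D))
B = -268/89 (B = -(-4)*(-97 - 37)/(616 - 438) = -(-4)*-134/178 = -(-4)*(1/178)*(-134) = -(-4)*(-67)/89 = -4*67/89 = -268/89 ≈ -3.0112)
√(B + A) = √(-268/89 - 390341) = √(-34740617/89) = I*√3091914913/89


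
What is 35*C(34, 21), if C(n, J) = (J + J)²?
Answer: 61740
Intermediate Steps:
C(n, J) = 4*J² (C(n, J) = (2*J)² = 4*J²)
35*C(34, 21) = 35*(4*21²) = 35*(4*441) = 35*1764 = 61740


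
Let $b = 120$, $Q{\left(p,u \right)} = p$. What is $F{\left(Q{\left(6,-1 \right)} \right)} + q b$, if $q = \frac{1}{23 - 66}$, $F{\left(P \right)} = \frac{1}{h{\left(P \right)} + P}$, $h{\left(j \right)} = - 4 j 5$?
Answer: $- \frac{13723}{4902} \approx -2.7995$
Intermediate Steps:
$h{\left(j \right)} = - 20 j$
$F{\left(P \right)} = - \frac{1}{19 P}$ ($F{\left(P \right)} = \frac{1}{- 20 P + P} = \frac{1}{\left(-19\right) P} = - \frac{1}{19 P}$)
$q = - \frac{1}{43}$ ($q = \frac{1}{-43} = - \frac{1}{43} \approx -0.023256$)
$F{\left(Q{\left(6,-1 \right)} \right)} + q b = - \frac{1}{19 \cdot 6} - \frac{120}{43} = \left(- \frac{1}{19}\right) \frac{1}{6} - \frac{120}{43} = - \frac{1}{114} - \frac{120}{43} = - \frac{13723}{4902}$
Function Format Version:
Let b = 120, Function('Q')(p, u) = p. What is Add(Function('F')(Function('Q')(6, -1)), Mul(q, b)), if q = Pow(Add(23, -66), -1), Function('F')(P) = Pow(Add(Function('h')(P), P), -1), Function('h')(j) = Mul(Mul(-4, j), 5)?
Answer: Rational(-13723, 4902) ≈ -2.7995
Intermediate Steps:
Function('h')(j) = Mul(-20, j)
Function('F')(P) = Mul(Rational(-1, 19), Pow(P, -1)) (Function('F')(P) = Pow(Add(Mul(-20, P), P), -1) = Pow(Mul(-19, P), -1) = Mul(Rational(-1, 19), Pow(P, -1)))
q = Rational(-1, 43) (q = Pow(-43, -1) = Rational(-1, 43) ≈ -0.023256)
Add(Function('F')(Function('Q')(6, -1)), Mul(q, b)) = Add(Mul(Rational(-1, 19), Pow(6, -1)), Mul(Rational(-1, 43), 120)) = Add(Mul(Rational(-1, 19), Rational(1, 6)), Rational(-120, 43)) = Add(Rational(-1, 114), Rational(-120, 43)) = Rational(-13723, 4902)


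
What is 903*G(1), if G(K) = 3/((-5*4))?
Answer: -2709/20 ≈ -135.45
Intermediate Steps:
G(K) = -3/20 (G(K) = 3/(-20) = 3*(-1/20) = -3/20)
903*G(1) = 903*(-3/20) = -2709/20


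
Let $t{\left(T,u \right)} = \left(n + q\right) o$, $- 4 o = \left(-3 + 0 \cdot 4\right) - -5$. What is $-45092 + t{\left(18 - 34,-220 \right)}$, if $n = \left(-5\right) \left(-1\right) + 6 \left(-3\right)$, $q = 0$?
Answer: $- \frac{90171}{2} \approx -45086.0$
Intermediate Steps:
$n = -13$ ($n = 5 - 18 = -13$)
$o = - \frac{1}{2}$ ($o = - \frac{\left(-3 + 0 \cdot 4\right) - -5}{4} = - \frac{\left(-3 + 0\right) + 5}{4} = - \frac{-3 + 5}{4} = \left(- \frac{1}{4}\right) 2 = - \frac{1}{2} \approx -0.5$)
$t{\left(T,u \right)} = \frac{13}{2}$ ($t{\left(T,u \right)} = \left(-13 + 0\right) \left(- \frac{1}{2}\right) = \left(-13\right) \left(- \frac{1}{2}\right) = \frac{13}{2}$)
$-45092 + t{\left(18 - 34,-220 \right)} = -45092 + \frac{13}{2} = - \frac{90171}{2}$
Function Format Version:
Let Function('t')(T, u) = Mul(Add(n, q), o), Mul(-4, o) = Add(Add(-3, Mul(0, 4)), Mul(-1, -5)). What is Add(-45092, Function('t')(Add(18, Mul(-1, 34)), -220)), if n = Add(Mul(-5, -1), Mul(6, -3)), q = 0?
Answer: Rational(-90171, 2) ≈ -45086.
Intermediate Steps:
n = -13 (n = Add(5, -18) = -13)
o = Rational(-1, 2) (o = Mul(Rational(-1, 4), Add(Add(-3, Mul(0, 4)), Mul(-1, -5))) = Mul(Rational(-1, 4), Add(Add(-3, 0), 5)) = Mul(Rational(-1, 4), Add(-3, 5)) = Mul(Rational(-1, 4), 2) = Rational(-1, 2) ≈ -0.50000)
Function('t')(T, u) = Rational(13, 2) (Function('t')(T, u) = Mul(Add(-13, 0), Rational(-1, 2)) = Mul(-13, Rational(-1, 2)) = Rational(13, 2))
Add(-45092, Function('t')(Add(18, Mul(-1, 34)), -220)) = Add(-45092, Rational(13, 2)) = Rational(-90171, 2)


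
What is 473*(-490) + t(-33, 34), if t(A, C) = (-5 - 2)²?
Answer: -231721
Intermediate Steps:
t(A, C) = 49 (t(A, C) = (-7)² = 49)
473*(-490) + t(-33, 34) = 473*(-490) + 49 = -231770 + 49 = -231721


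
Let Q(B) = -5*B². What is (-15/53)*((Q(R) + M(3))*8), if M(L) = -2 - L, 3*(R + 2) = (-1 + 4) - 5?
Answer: 14600/159 ≈ 91.824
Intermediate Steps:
R = -8/3 (R = -2 + ((-1 + 4) - 5)/3 = -2 + (3 - 5)/3 = -2 + (⅓)*(-2) = -2 - ⅔ = -8/3 ≈ -2.6667)
(-15/53)*((Q(R) + M(3))*8) = (-15/53)*((-5*(-8/3)² + (-2 - 1*3))*8) = (-15*1/53)*((-5*64/9 + (-2 - 3))*8) = -15*(-320/9 - 5)*8/53 = -(-1825)*8/159 = -15/53*(-2920/9) = 14600/159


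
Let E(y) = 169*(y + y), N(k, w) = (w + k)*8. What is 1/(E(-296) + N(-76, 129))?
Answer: -1/99624 ≈ -1.0038e-5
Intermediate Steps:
N(k, w) = 8*k + 8*w (N(k, w) = (k + w)*8 = 8*k + 8*w)
E(y) = 338*y (E(y) = 169*(2*y) = 338*y)
1/(E(-296) + N(-76, 129)) = 1/(338*(-296) + (8*(-76) + 8*129)) = 1/(-100048 + (-608 + 1032)) = 1/(-100048 + 424) = 1/(-99624) = -1/99624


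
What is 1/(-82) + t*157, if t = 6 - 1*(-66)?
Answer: 926927/82 ≈ 11304.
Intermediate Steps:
t = 72 (t = 6 + 66 = 72)
1/(-82) + t*157 = 1/(-82) + 72*157 = -1/82 + 11304 = 926927/82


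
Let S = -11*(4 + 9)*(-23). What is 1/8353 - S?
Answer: -27473016/8353 ≈ -3289.0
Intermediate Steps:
S = 3289 (S = -11*13*(-23) = -143*(-23) = 3289)
1/8353 - S = 1/8353 - 1*3289 = 1/8353 - 3289 = -27473016/8353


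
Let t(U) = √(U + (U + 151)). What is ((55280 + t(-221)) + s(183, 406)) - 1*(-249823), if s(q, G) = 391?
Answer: 305494 + I*√291 ≈ 3.0549e+5 + 17.059*I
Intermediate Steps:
t(U) = √(151 + 2*U) (t(U) = √(U + (151 + U)) = √(151 + 2*U))
((55280 + t(-221)) + s(183, 406)) - 1*(-249823) = ((55280 + √(151 + 2*(-221))) + 391) - 1*(-249823) = ((55280 + √(151 - 442)) + 391) + 249823 = ((55280 + √(-291)) + 391) + 249823 = ((55280 + I*√291) + 391) + 249823 = (55671 + I*√291) + 249823 = 305494 + I*√291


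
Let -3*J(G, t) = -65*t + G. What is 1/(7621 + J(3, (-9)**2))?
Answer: 1/9375 ≈ 0.00010667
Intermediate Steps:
J(G, t) = -G/3 + 65*t/3 (J(G, t) = -(-65*t + G)/3 = -(G - 65*t)/3 = -G/3 + 65*t/3)
1/(7621 + J(3, (-9)**2)) = 1/(7621 + (-1/3*3 + (65/3)*(-9)**2)) = 1/(7621 + (-1 + (65/3)*81)) = 1/(7621 + (-1 + 1755)) = 1/(7621 + 1754) = 1/9375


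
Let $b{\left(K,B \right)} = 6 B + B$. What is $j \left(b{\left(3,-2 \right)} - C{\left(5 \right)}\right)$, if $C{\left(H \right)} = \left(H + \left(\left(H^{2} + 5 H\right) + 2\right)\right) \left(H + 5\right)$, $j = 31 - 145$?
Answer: $66576$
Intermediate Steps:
$j = -114$ ($j = 31 - 145 = -114$)
$b{\left(K,B \right)} = 7 B$
$C{\left(H \right)} = \left(5 + H\right) \left(2 + H^{2} + 6 H\right)$ ($C{\left(H \right)} = \left(H + \left(2 + H^{2} + 5 H\right)\right) \left(5 + H\right) = \left(2 + H^{2} + 6 H\right) \left(5 + H\right) = \left(5 + H\right) \left(2 + H^{2} + 6 H\right)$)
$j \left(b{\left(3,-2 \right)} - C{\left(5 \right)}\right) = - 114 \left(7 \left(-2\right) - \left(10 + 5^{3} + 11 \cdot 5^{2} + 32 \cdot 5\right)\right) = - 114 \left(-14 - \left(10 + 125 + 11 \cdot 25 + 160\right)\right) = - 114 \left(-14 - \left(10 + 125 + 275 + 160\right)\right) = - 114 \left(-14 - 570\right) = \left(-114\right) \left(-584\right) = 66576$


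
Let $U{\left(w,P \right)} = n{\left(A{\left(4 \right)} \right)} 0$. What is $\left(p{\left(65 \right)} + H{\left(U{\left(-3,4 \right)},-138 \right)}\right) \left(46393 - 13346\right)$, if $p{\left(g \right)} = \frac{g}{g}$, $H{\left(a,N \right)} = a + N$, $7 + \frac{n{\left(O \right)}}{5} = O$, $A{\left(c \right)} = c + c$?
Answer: $-4527439$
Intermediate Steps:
$A{\left(c \right)} = 2 c$
$n{\left(O \right)} = -35 + 5 O$
$U{\left(w,P \right)} = 0$ ($U{\left(w,P \right)} = \left(-35 + 5 \cdot 2 \cdot 4\right) 0 = \left(-35 + 5 \cdot 8\right) 0 = \left(-35 + 40\right) 0 = 5 \cdot 0 = 0$)
$H{\left(a,N \right)} = N + a$
$p{\left(g \right)} = 1$
$\left(p{\left(65 \right)} + H{\left(U{\left(-3,4 \right)},-138 \right)}\right) \left(46393 - 13346\right) = \left(1 + \left(-138 + 0\right)\right) \left(46393 - 13346\right) = \left(1 - 138\right) 33047 = \left(-137\right) 33047 = -4527439$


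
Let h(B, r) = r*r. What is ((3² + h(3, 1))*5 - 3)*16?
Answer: 752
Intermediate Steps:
h(B, r) = r²
((3² + h(3, 1))*5 - 3)*16 = ((3² + 1²)*5 - 3)*16 = ((9 + 1)*5 - 3)*16 = (10*5 - 3)*16 = (50 - 3)*16 = 47*16 = 752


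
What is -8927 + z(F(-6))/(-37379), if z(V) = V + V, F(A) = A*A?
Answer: -333682405/37379 ≈ -8927.0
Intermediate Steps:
F(A) = A²
z(V) = 2*V
-8927 + z(F(-6))/(-37379) = -8927 + (2*(-6)²)/(-37379) = -8927 + (2*36)*(-1/37379) = -8927 + 72*(-1/37379) = -8927 - 72/37379 = -333682405/37379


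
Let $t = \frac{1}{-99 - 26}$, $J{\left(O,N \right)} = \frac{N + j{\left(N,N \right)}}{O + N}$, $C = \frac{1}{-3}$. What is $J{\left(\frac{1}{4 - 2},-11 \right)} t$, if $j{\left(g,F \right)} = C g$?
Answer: $- \frac{44}{7875} \approx -0.0055873$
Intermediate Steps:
$C = - \frac{1}{3} \approx -0.33333$
$j{\left(g,F \right)} = - \frac{g}{3}$
$J{\left(O,N \right)} = \frac{2 N}{3 \left(N + O\right)}$ ($J{\left(O,N \right)} = \frac{N - \frac{N}{3}}{O + N} = \frac{\frac{2}{3} N}{N + O} = \frac{2 N}{3 \left(N + O\right)}$)
$t = - \frac{1}{125}$ ($t = \frac{1}{-125} = - \frac{1}{125} \approx -0.008$)
$J{\left(\frac{1}{4 - 2},-11 \right)} t = \frac{2}{3} \left(-11\right) \frac{1}{-11 + \frac{1}{4 - 2}} \left(- \frac{1}{125}\right) = \frac{2}{3} \left(-11\right) \frac{1}{-11 + \frac{1}{2}} \left(- \frac{1}{125}\right) = \frac{2}{3} \left(-11\right) \frac{1}{- \frac{21}{2}} \left(- \frac{1}{125}\right) = \frac{2}{3} \left(-11\right) \left(- \frac{2}{21}\right) \left(- \frac{1}{125}\right) = \frac{44}{63} \left(- \frac{1}{125}\right) = - \frac{44}{7875}$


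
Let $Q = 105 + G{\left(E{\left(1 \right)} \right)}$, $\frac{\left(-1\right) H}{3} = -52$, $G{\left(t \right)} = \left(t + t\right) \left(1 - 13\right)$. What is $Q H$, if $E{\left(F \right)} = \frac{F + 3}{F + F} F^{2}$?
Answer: $8892$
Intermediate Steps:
$E{\left(F \right)} = \frac{F \left(3 + F\right)}{2}$ ($E{\left(F \right)} = \frac{3 + F}{2 F} F^{2} = \frac{F \left(3 + F\right)}{2}$)
$G{\left(t \right)} = - 24 t$ ($G{\left(t \right)} = 2 t \left(-12\right) = - 24 t$)
$H = 156$ ($H = \left(-3\right) \left(-52\right) = 156$)
$Q = 57$ ($Q = 105 - 24 \cdot \frac{1}{2} \cdot 1 \left(3 + 1\right) = 105 - 24 \cdot \frac{1}{2} \cdot 1 \cdot 4 = 105 - 48 = 57$)
$Q H = 57 \cdot 156 = 8892$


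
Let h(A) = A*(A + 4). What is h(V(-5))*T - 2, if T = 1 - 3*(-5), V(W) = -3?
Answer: -50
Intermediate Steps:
T = 16 (T = 1 + 15 = 16)
h(A) = A*(4 + A)
h(V(-5))*T - 2 = -3*(4 - 3)*16 - 2 = -3*1*16 - 2 = -3*16 - 2 = -48 - 2 = -50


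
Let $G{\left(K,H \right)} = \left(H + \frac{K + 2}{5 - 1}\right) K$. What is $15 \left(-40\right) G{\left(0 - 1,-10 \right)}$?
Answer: $-5850$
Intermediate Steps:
$G{\left(K,H \right)} = K \left(\frac{1}{2} + H + \frac{K}{4}\right)$ ($G{\left(K,H \right)} = \left(H + \frac{2 + K}{4}\right) K = \left(H + \left(2 + K\right) \frac{1}{4}\right) K = \left(H + \left(\frac{1}{2} + \frac{K}{4}\right)\right) K = \left(\frac{1}{2} + H + \frac{K}{4}\right) K = K \left(\frac{1}{2} + H + \frac{K}{4}\right)$)
$15 \left(-40\right) G{\left(0 - 1,-10 \right)} = 15 \left(-40\right) \frac{\left(0 - 1\right) \left(2 + \left(0 - 1\right) + 4 \left(-10\right)\right)}{4} = - 600 \cdot \frac{1}{4} \left(-1\right) \left(2 - 1 - 40\right) = - 600 \cdot \frac{1}{4} \left(-1\right) \left(-39\right) = \left(-600\right) \frac{39}{4} = -5850$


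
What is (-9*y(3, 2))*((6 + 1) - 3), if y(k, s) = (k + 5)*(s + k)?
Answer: -1440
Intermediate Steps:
y(k, s) = (5 + k)*(k + s)
(-9*y(3, 2))*((6 + 1) - 3) = (-9*(3² + 5*3 + 5*2 + 3*2))*((6 + 1) - 3) = (-9*(9 + 15 + 10 + 6))*(7 - 3) = -9*40*4 = -360*4 = -1440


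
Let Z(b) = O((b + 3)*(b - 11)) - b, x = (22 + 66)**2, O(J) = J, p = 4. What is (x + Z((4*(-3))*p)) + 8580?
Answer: 19027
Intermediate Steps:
x = 7744 (x = 88**2 = 7744)
Z(b) = -b + (-11 + b)*(3 + b) (Z(b) = (b + 3)*(b - 11) - b = (3 + b)*(-11 + b) - b = (-11 + b)*(3 + b) - b = -b + (-11 + b)*(3 + b))
(x + Z((4*(-3))*p)) + 8580 = (7744 + (-33 + ((4*(-3))*4)**2 - 9*4*(-3)*4)) + 8580 = (7744 + (-33 + (-12*4)**2 - (-108)*4)) + 8580 = (7744 + (-33 + (-48)**2 - 9*(-48))) + 8580 = (7744 + (-33 + 2304 + 432)) + 8580 = (7744 + 2703) + 8580 = 10447 + 8580 = 19027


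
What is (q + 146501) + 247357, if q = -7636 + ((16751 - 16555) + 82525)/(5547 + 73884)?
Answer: 30678082403/79431 ≈ 3.8622e+5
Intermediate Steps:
q = -606452395/79431 (q = -7636 + (196 + 82525)/79431 = -7636 + 82721*(1/79431) = -7636 + 82721/79431 = -606452395/79431 ≈ -7635.0)
(q + 146501) + 247357 = (-606452395/79431 + 146501) + 247357 = 11030268536/79431 + 247357 = 30678082403/79431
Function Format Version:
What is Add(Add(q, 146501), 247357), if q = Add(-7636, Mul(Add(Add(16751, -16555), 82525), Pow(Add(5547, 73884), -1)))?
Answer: Rational(30678082403, 79431) ≈ 3.8622e+5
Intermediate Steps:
q = Rational(-606452395, 79431) (q = Add(-7636, Mul(Add(196, 82525), Pow(79431, -1))) = Add(-7636, Mul(82721, Rational(1, 79431))) = Add(-7636, Rational(82721, 79431)) = Rational(-606452395, 79431) ≈ -7635.0)
Add(Add(q, 146501), 247357) = Add(Add(Rational(-606452395, 79431), 146501), 247357) = Add(Rational(11030268536, 79431), 247357) = Rational(30678082403, 79431)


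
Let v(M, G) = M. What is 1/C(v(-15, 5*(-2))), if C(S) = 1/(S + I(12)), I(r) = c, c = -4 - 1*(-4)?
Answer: -15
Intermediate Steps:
c = 0 (c = -4 + 4 = 0)
I(r) = 0
C(S) = 1/S (C(S) = 1/(S + 0) = 1/S)
1/C(v(-15, 5*(-2))) = 1/(1/(-15)) = 1/(-1/15) = -15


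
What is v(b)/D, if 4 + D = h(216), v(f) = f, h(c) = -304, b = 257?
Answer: -257/308 ≈ -0.83442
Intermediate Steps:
D = -308 (D = -4 - 304 = -308)
v(b)/D = 257/(-308) = 257*(-1/308) = -257/308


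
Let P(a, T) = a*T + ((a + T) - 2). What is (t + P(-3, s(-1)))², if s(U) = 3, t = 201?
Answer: 36100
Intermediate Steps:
P(a, T) = -2 + T + a + T*a (P(a, T) = T*a + ((T + a) - 2) = T*a + (-2 + T + a) = -2 + T + a + T*a)
(t + P(-3, s(-1)))² = (201 + (-2 + 3 - 3 + 3*(-3)))² = (201 + (-2 + 3 - 3 - 9))² = (201 - 11)² = 190² = 36100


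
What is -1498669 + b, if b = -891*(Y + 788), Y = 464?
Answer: -2614201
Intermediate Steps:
b = -1115532 (b = -891*(464 + 788) = -891*1252 = -1115532)
-1498669 + b = -1498669 - 1115532 = -2614201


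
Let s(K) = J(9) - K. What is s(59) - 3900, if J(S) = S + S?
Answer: -3941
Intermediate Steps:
J(S) = 2*S
s(K) = 18 - K (s(K) = 2*9 - K = 18 - K)
s(59) - 3900 = (18 - 1*59) - 3900 = (18 - 59) - 3900 = -41 - 3900 = -3941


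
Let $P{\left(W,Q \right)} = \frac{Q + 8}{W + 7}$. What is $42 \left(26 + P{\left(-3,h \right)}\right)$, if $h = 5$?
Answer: $\frac{2457}{2} \approx 1228.5$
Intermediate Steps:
$P{\left(W,Q \right)} = \frac{8 + Q}{7 + W}$
$42 \left(26 + P{\left(-3,h \right)}\right) = 42 \left(26 + \frac{8 + 5}{7 - 3}\right) = 42 \left(26 + \frac{1}{4} \cdot 13\right) = 42 \left(26 + \frac{13}{4}\right) = 42 \cdot \frac{117}{4} = \frac{2457}{2}$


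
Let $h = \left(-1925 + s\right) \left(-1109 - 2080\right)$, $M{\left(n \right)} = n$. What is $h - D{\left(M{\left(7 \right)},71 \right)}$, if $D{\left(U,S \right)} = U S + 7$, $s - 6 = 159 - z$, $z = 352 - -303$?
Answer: $7700931$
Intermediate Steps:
$z = 655$ ($z = 352 + 303 = 655$)
$s = -490$ ($s = 6 + \left(159 - 655\right) = 6 - 496 = -490$)
$h = 7701435$ ($h = \left(-1925 - 490\right) \left(-1109 - 2080\right) = \left(-2415\right) \left(-3189\right) = 7701435$)
$D{\left(U,S \right)} = 7 + S U$ ($D{\left(U,S \right)} = S U + 7 = 7 + S U$)
$h - D{\left(M{\left(7 \right)},71 \right)} = 7701435 - \left(7 + 71 \cdot 7\right) = 7701435 - \left(7 + 497\right) = 7701435 - 504 = 7700931$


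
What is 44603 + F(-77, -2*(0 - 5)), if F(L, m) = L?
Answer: 44526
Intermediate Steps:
44603 + F(-77, -2*(0 - 5)) = 44603 - 77 = 44526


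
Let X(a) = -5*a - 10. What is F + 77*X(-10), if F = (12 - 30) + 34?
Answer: 3096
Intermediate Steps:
F = 16 (F = -18 + 34 = 16)
X(a) = -10 - 5*a
F + 77*X(-10) = 16 + 77*(-10 - 5*(-10)) = 16 + 77*(-10 + 50) = 16 + 77*40 = 16 + 3080 = 3096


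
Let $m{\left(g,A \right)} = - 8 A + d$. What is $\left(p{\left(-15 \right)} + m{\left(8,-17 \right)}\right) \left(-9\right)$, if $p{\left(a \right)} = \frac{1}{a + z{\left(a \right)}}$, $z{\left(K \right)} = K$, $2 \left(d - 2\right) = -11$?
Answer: $- \frac{5961}{5} \approx -1192.2$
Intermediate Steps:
$d = - \frac{7}{2}$ ($d = 2 + \frac{1}{2} \left(-11\right) = 2 - \frac{11}{2} = - \frac{7}{2} \approx -3.5$)
$m{\left(g,A \right)} = - \frac{7}{2} - 8 A$ ($m{\left(g,A \right)} = - 8 A - \frac{7}{2} = - \frac{7}{2} - 8 A$)
$p{\left(a \right)} = \frac{1}{2 a}$ ($p{\left(a \right)} = \frac{1}{a + a} = \frac{1}{2 a}$)
$\left(p{\left(-15 \right)} + m{\left(8,-17 \right)}\right) \left(-9\right) = \left(\frac{1}{2 \left(-15\right)} - - \frac{265}{2}\right) \left(-9\right) = \left(\frac{1}{2} \left(- \frac{1}{15}\right) + \left(- \frac{7}{2} + 136\right)\right) \left(-9\right) = \left(- \frac{1}{30} + \frac{265}{2}\right) \left(-9\right) = \frac{1987}{15} \left(-9\right) = - \frac{5961}{5}$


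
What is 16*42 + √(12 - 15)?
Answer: 672 + I*√3 ≈ 672.0 + 1.732*I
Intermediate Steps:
16*42 + √(12 - 15) = 672 + √(-3) = 672 + I*√3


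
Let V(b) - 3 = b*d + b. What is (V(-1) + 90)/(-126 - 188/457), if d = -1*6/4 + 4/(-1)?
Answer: -17823/23108 ≈ -0.77129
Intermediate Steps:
d = -11/2 (d = -6*¼ + 4*(-1) = -3/2 - 4 = -11/2 ≈ -5.5000)
V(b) = 3 - 9*b/2 (V(b) = 3 + (b*(-11/2) + b) = 3 + (-11*b/2 + b) = 3 - 9*b/2)
(V(-1) + 90)/(-126 - 188/457) = ((3 - 9/2*(-1)) + 90)/(-126 - 188/457) = ((3 + 9/2) + 90)/(-126 - 188*1/457) = (15/2 + 90)/(-126 - 188/457) = 195/(2*(-57770/457)) = (195/2)*(-457/57770) = -17823/23108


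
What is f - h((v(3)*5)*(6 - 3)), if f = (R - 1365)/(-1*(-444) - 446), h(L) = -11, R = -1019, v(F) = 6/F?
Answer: 1203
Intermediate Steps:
f = 1192 (f = (-1019 - 1365)/(-1*(-444) - 446) = -2384/(444 - 446) = -2384/(-2) = -2384*(-½) = 1192)
f - h((v(3)*5)*(6 - 3)) = 1192 - 1*(-11) = 1192 + 11 = 1203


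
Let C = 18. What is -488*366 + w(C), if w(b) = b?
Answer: -178590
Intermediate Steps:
-488*366 + w(C) = -488*366 + 18 = -178608 + 18 = -178590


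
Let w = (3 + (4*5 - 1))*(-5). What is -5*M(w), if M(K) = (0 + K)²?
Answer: -60500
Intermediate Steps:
w = -110 (w = (3 + (20 - 1))*(-5) = (3 + 19)*(-5) = 22*(-5) = -110)
M(K) = K²
-5*M(w) = -5*(-110)² = -5*12100 = -60500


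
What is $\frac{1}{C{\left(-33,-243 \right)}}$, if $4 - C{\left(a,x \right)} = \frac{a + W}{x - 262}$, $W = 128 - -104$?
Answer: $\frac{505}{2219} \approx 0.22758$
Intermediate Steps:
$W = 232$ ($W = 128 + 104 = 232$)
$C{\left(a,x \right)} = 4 - \frac{232 + a}{-262 + x}$ ($C{\left(a,x \right)} = 4 - \frac{a + 232}{x - 262} = 4 - \frac{232 + a}{-262 + x}$)
$\frac{1}{C{\left(-33,-243 \right)}} = \frac{1}{\frac{1}{-262 - 243} \left(-1280 - -33 + 4 \left(-243\right)\right)} = \frac{1}{\frac{1}{-505} \left(-1280 + 33 - 972\right)} = \frac{1}{\left(- \frac{1}{505}\right) \left(-2219\right)} = \frac{1}{\frac{2219}{505}} = \frac{505}{2219}$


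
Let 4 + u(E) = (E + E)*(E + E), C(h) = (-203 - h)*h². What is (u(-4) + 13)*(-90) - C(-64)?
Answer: 562774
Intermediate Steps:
C(h) = h²*(-203 - h)
u(E) = -4 + 4*E² (u(E) = -4 + (E + E)*(E + E) = -4 + (2*E)*(2*E) = -4 + 4*E²)
(u(-4) + 13)*(-90) - C(-64) = ((-4 + 4*(-4)²) + 13)*(-90) - (-64)²*(-203 - 1*(-64)) = ((-4 + 4*16) + 13)*(-90) - 4096*(-203 + 64) = ((-4 + 64) + 13)*(-90) - 4096*(-139) = (60 + 13)*(-90) - 1*(-569344) = 73*(-90) + 569344 = -6570 + 569344 = 562774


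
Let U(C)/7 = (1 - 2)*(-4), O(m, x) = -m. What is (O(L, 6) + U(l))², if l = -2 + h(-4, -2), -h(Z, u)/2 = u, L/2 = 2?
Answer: 576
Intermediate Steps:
L = 4 (L = 2*2 = 4)
h(Z, u) = -2*u
l = 2 (l = -2 - 2*(-2) = -2 + 4 = 2)
U(C) = 28 (U(C) = 7*((1 - 2)*(-4)) = 7*(-1*(-4)) = 7*4 = 28)
(O(L, 6) + U(l))² = (-1*4 + 28)² = (-4 + 28)² = 24² = 576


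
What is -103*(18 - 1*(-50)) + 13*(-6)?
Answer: -7082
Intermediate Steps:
-103*(18 - 1*(-50)) + 13*(-6) = -103*(18 + 50) - 78 = -103*68 - 78 = -7004 - 78 = -7082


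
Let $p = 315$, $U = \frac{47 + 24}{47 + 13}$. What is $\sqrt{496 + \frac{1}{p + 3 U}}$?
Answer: $\frac{22 \sqrt{41596259}}{6371} \approx 22.271$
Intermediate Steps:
$U = \frac{71}{60} \approx 1.1833$
$\sqrt{496 + \frac{1}{p + 3 U}} = \sqrt{496 + \frac{1}{315 + 3 \cdot \frac{71}{60}}} = \sqrt{496 + \frac{1}{315 + \frac{71}{20}}} = \sqrt{496 + \frac{1}{\frac{6371}{20}}} = \sqrt{496 + \frac{20}{6371}} = \sqrt{\frac{3160036}{6371}} = \frac{22 \sqrt{41596259}}{6371}$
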